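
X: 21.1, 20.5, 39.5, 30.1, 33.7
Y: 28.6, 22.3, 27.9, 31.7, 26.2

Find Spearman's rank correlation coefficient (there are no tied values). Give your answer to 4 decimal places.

0.2000

Rank X: 2, 1, 5, 3, 4
Rank Y: 4, 1, 3, 5, 2
d = rank(X) − rank(Y): -2, 0, 2, -2, 2; Σd² = 16
ρ = 1 − 6Σd² / [n(n²−1)] = 1 − 6×16 / (5×24) = 1 − 96/120 ≈ 0.2000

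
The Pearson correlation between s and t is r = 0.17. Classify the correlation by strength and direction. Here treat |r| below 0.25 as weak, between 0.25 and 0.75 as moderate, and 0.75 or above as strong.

weak positive

r = 0.17 > 0 so the relationship is positive.
|r| = 0.17, which falls in the weak range.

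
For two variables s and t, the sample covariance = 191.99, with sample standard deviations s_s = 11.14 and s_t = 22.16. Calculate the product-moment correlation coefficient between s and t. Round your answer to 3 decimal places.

r = Cov(s,t) / (s_s · s_t) = 191.99 / (11.14 × 22.16)
  = 191.99 / 246.8624 ≈ 0.778

0.778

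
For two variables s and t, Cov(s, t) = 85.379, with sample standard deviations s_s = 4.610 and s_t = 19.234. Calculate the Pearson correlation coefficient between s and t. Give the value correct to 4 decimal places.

r = Cov(s,t) / (s_s · s_t) = 85.379 / (4.610 × 19.234)
  = 85.379 / 88.6687 ≈ 0.9629

0.9629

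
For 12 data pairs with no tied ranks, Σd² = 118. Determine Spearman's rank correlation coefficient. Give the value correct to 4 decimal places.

0.5874

ρ = 1 − 6Σd² / [n(n²−1)] = 1 − 6×118 / (12×143)
  = 1 − 708/1716 = 1 − 0.41259 ≈ 0.5874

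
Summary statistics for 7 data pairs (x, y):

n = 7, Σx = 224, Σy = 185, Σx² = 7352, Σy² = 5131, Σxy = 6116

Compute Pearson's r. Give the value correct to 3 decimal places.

0.929

r = (nΣxy − ΣxΣy) / √[(nΣx² − (Σx)²)(nΣy² − (Σy)²)]
Numerator: 7×6116 − 224×185 = 1372
Denominator: √[(51464 − 50176)(35917 − 34225)] = √[1288 × 1692] = 1476.2439
r = 1372 / 1476.2439 ≈ 0.929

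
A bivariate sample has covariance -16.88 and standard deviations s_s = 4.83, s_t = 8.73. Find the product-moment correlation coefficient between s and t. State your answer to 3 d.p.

r = Cov(s,t) / (s_s · s_t) = -16.88 / (4.83 × 8.73)
  = -16.88 / 42.1659 ≈ -0.400

-0.400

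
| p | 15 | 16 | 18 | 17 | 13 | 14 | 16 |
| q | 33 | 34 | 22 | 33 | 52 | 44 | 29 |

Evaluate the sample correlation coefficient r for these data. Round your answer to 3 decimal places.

n = 7, Σp = 109, Σq = 247, Σp² = 1715, Σq² = 9299, Σpq = 3752
nΣpq − ΣpΣq = 26264 − 26923 = -659
nΣp² − (Σp)² = 12005 − 11881 = 124; nΣq² − (Σq)² = 65093 − 61009 = 4084
r = -659 / √(124 × 4084) = -659 / 711.6291 ≈ -0.926

-0.926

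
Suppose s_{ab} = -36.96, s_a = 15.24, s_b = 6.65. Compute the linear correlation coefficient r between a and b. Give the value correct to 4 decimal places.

-0.3647

r = Cov(a,b) / (s_a · s_b) = -36.96 / (15.24 × 6.65)
  = -36.96 / 101.3460 ≈ -0.3647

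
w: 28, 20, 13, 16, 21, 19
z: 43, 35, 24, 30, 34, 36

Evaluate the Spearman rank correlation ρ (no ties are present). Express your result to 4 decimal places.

Rank w: 6, 4, 1, 2, 5, 3
Rank z: 6, 4, 1, 2, 3, 5
d = rank(w) − rank(z): 0, 0, 0, 0, 2, -2; Σd² = 8
ρ = 1 − 6Σd² / [n(n²−1)] = 1 − 6×8 / (6×35) = 1 − 48/210 ≈ 0.7714

0.7714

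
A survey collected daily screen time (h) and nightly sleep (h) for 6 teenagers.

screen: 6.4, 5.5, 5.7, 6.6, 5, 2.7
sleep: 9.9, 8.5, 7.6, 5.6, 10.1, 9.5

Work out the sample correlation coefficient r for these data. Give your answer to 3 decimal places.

n = 6, Σx = 31.9, Σy = 51.2, Σx² = 179.55, Σy² = 451.64, Σxy = 266.54
nΣxy − ΣxΣy = 1599.24 − 1633.28 = -34.04
nΣx² − (Σx)² = 1077.3 − 1017.61 = 59.69; nΣy² − (Σy)² = 2709.84 − 2621.44 = 88.4
r = -34.04 / √(59.69 × 88.4) = -34.04 / 72.6402 ≈ -0.469

-0.469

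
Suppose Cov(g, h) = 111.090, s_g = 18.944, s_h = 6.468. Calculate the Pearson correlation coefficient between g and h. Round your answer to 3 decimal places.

0.907

r = Cov(g,h) / (s_g · s_h) = 111.090 / (18.944 × 6.468)
  = 111.090 / 122.5298 ≈ 0.907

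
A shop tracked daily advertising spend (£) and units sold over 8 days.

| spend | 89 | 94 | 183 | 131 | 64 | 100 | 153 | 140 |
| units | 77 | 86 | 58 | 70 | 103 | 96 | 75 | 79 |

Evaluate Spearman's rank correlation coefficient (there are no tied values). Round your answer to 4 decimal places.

-0.7381

Rank spend: 2, 3, 8, 5, 1, 4, 7, 6
Rank units: 4, 6, 1, 2, 8, 7, 3, 5
d = rank(spend) − rank(units): -2, -3, 7, 3, -7, -3, 4, 1; Σd² = 146
ρ = 1 − 6Σd² / [n(n²−1)] = 1 − 6×146 / (8×63) = 1 − 876/504 ≈ -0.7381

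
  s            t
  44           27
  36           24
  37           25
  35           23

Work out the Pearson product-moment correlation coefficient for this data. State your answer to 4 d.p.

n = 4, Σs = 152, Σt = 99, Σs² = 5826, Σt² = 2459, Σst = 3782
nΣst − ΣsΣt = 15128 − 15048 = 80
nΣs² − (Σs)² = 23304 − 23104 = 200; nΣt² − (Σt)² = 9836 − 9801 = 35
r = 80 / √(200 × 35) = 80 / 83.6660 ≈ 0.9562

0.9562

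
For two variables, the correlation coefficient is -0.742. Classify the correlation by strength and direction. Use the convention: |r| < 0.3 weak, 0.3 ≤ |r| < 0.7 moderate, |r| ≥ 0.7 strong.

strong negative

r = -0.742 < 0 so the relationship is negative.
|r| = 0.742, which falls in the strong range.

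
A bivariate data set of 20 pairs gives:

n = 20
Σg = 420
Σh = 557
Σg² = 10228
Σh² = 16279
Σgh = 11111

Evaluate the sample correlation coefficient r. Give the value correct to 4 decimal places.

-0.5641

r = (nΣgh − ΣgΣh) / √[(nΣg² − (Σg)²)(nΣh² − (Σh)²)]
Numerator: 20×11111 − 420×557 = -11720
Denominator: √[(204560 − 176400)(325580 − 310249)] = √[28160 × 15331] = 20777.8959
r = -11720 / 20777.8959 ≈ -0.5641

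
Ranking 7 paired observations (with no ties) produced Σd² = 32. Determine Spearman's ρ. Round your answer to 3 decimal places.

ρ = 1 − 6Σd² / [n(n²−1)] = 1 − 6×32 / (7×48)
  = 1 − 192/336 = 1 − 0.5714 ≈ 0.429

0.429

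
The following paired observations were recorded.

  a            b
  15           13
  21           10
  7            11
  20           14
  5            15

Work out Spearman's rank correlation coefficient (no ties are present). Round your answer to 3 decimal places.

-0.600

Rank a: 3, 5, 2, 4, 1
Rank b: 3, 1, 2, 4, 5
d = rank(a) − rank(b): 0, 4, 0, 0, -4; Σd² = 32
ρ = 1 − 6Σd² / [n(n²−1)] = 1 − 6×32 / (5×24) = 1 − 192/120 ≈ -0.600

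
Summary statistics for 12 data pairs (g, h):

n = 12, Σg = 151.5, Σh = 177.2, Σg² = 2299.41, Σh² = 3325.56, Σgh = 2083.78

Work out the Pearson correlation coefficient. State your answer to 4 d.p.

-0.2929

r = (nΣgh − ΣgΣh) / √[(nΣg² − (Σg)²)(nΣh² − (Σh)²)]
Numerator: 12×2083.78 − 151.5×177.2 = -1840.44
Denominator: √[(27592.92 − 22952.25)(39906.72 − 31399.84)] = √[4640.67 × 8506.88] = 6283.1221
r = -1840.44 / 6283.1221 ≈ -0.2929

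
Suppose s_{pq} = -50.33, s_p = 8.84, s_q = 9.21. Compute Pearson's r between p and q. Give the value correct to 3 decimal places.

-0.618

r = Cov(p,q) / (s_p · s_q) = -50.33 / (8.84 × 9.21)
  = -50.33 / 81.4164 ≈ -0.618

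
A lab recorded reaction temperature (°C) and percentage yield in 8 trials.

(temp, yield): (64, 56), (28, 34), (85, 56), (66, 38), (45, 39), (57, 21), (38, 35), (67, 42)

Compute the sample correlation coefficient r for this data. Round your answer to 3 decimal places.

n = 8, Σx = 450, Σy = 321, Σx² = 27668, Σy² = 13823, Σxy = 18900
nΣxy − ΣxΣy = 151200 − 144450 = 6750
nΣx² − (Σx)² = 221344 − 202500 = 18844; nΣy² − (Σy)² = 110584 − 103041 = 7543
r = 6750 / √(18844 × 7543) = 6750 / 11922.2604 ≈ 0.566

0.566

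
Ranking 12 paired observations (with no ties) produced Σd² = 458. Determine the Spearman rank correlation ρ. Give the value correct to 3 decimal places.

ρ = 1 − 6Σd² / [n(n²−1)] = 1 − 6×458 / (12×143)
  = 1 − 2748/1716 = 1 − 1.6014 ≈ -0.601

-0.601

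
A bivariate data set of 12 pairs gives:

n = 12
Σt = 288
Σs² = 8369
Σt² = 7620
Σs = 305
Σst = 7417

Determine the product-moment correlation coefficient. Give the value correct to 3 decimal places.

0.147

r = (nΣst − ΣsΣt) / √[(nΣs² − (Σs)²)(nΣt² − (Σt)²)]
Numerator: 12×7417 − 305×288 = 1164
Denominator: √[(100428 − 93025)(91440 − 82944)] = √[7403 × 8496] = 7930.6928
r = 1164 / 7930.6928 ≈ 0.147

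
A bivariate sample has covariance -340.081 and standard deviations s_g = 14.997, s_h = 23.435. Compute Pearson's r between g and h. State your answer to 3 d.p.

r = Cov(g,h) / (s_g · s_h) = -340.081 / (14.997 × 23.435)
  = -340.081 / 351.4547 ≈ -0.968

-0.968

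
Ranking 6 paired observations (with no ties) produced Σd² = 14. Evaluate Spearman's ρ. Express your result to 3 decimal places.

ρ = 1 − 6Σd² / [n(n²−1)] = 1 − 6×14 / (6×35)
  = 1 − 84/210 = 1 − 0.4000 ≈ 0.600

0.600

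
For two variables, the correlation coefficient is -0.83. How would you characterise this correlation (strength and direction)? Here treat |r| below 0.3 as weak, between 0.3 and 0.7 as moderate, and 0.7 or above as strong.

r = -0.83 < 0 so the relationship is negative.
|r| = 0.83, which falls in the strong range.

strong negative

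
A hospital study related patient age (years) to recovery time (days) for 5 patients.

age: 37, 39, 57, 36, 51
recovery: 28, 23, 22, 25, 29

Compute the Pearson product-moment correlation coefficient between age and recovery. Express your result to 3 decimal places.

-0.191

n = 5, Σx = 220, Σy = 127, Σx² = 10036, Σy² = 3263, Σxy = 5566
nΣxy − ΣxΣy = 27830 − 27940 = -110
nΣx² − (Σx)² = 50180 − 48400 = 1780; nΣy² − (Σy)² = 16315 − 16129 = 186
r = -110 / √(1780 × 186) = -110 / 575.3955 ≈ -0.191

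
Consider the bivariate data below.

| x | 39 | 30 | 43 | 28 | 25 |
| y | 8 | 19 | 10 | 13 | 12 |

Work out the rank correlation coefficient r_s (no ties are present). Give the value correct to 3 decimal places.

Rank x: 4, 3, 5, 2, 1
Rank y: 1, 5, 2, 4, 3
d = rank(x) − rank(y): 3, -2, 3, -2, -2; Σd² = 30
ρ = 1 − 6Σd² / [n(n²−1)] = 1 − 6×30 / (5×24) = 1 − 180/120 ≈ -0.500

-0.500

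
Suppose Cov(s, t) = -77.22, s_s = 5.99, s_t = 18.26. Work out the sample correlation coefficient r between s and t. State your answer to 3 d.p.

r = Cov(s,t) / (s_s · s_t) = -77.22 / (5.99 × 18.26)
  = -77.22 / 109.3774 ≈ -0.706

-0.706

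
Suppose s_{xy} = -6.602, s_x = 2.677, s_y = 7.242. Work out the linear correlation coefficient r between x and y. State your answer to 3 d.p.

-0.341

r = Cov(x,y) / (s_x · s_y) = -6.602 / (2.677 × 7.242)
  = -6.602 / 19.3868 ≈ -0.341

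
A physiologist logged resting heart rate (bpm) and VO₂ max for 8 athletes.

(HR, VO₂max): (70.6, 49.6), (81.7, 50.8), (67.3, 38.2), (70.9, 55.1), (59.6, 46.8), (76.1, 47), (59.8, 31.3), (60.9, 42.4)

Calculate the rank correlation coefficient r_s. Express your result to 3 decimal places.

Rank HR: 5, 8, 4, 6, 1, 7, 2, 3
Rank VO₂max: 6, 7, 2, 8, 4, 5, 1, 3
d = rank(HR) − rank(VO₂max): -1, 1, 2, -2, -3, 2, 1, 0; Σd² = 24
ρ = 1 − 6Σd² / [n(n²−1)] = 1 − 6×24 / (8×63) = 1 − 144/504 ≈ 0.714

0.714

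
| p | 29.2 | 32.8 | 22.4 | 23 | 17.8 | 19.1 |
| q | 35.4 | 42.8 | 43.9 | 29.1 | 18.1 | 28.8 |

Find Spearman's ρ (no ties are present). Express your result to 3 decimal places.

0.657

Rank p: 5, 6, 3, 4, 1, 2
Rank q: 4, 5, 6, 3, 1, 2
d = rank(p) − rank(q): 1, 1, -3, 1, 0, 0; Σd² = 12
ρ = 1 − 6Σd² / [n(n²−1)] = 1 − 6×12 / (6×35) = 1 − 72/210 ≈ 0.657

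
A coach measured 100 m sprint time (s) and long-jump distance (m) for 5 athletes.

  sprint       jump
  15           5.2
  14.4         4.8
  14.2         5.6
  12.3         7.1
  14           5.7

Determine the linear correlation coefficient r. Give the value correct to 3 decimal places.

-0.927

n = 5, Σx = 69.9, Σy = 28.4, Σx² = 981.29, Σy² = 164.34, Σxy = 393.77
nΣxy − ΣxΣy = 1968.85 − 1985.16 = -16.31
nΣx² − (Σx)² = 4906.45 − 4886.01 = 20.44; nΣy² − (Σy)² = 821.7 − 806.56 = 15.14
r = -16.31 / √(20.44 × 15.14) = -16.31 / 17.5915 ≈ -0.927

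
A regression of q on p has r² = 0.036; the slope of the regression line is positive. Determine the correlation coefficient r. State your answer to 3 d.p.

0.190

|r| = √0.036 = 0.190
The association is positive, so r = 0.190.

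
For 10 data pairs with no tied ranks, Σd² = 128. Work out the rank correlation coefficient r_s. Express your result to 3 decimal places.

ρ = 1 − 6Σd² / [n(n²−1)] = 1 − 6×128 / (10×99)
  = 1 − 768/990 = 1 − 0.7758 ≈ 0.224

0.224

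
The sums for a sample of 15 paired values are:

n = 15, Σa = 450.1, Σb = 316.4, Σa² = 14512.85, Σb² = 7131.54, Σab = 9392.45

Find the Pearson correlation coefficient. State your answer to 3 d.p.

r = (nΣab − ΣaΣb) / √[(nΣa² − (Σa)²)(nΣb² − (Σb)²)]
Numerator: 15×9392.45 − 450.1×316.4 = -1524.89
Denominator: √[(217692.75 − 202590.01)(106973.1 − 100108.96)] = √[15102.74 × 6864.14] = 10181.7151
r = -1524.89 / 10181.7151 ≈ -0.150

-0.150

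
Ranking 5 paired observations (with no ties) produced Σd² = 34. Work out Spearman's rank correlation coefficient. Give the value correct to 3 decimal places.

ρ = 1 − 6Σd² / [n(n²−1)] = 1 − 6×34 / (5×24)
  = 1 − 204/120 = 1 − 1.7000 ≈ -0.700

-0.700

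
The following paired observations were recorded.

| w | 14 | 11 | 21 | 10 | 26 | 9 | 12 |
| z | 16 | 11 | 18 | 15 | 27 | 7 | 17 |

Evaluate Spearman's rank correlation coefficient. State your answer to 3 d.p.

Rank w: 5, 3, 6, 2, 7, 1, 4
Rank z: 4, 2, 6, 3, 7, 1, 5
d = rank(w) − rank(z): 1, 1, 0, -1, 0, 0, -1; Σd² = 4
ρ = 1 − 6Σd² / [n(n²−1)] = 1 − 6×4 / (7×48) = 1 − 24/336 ≈ 0.929

0.929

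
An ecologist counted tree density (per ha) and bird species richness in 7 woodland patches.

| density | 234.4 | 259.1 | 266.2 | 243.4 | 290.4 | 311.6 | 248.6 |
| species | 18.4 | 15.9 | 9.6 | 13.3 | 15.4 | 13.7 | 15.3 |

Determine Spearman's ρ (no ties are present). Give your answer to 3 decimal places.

-0.321

Rank density: 1, 4, 5, 2, 6, 7, 3
Rank species: 7, 6, 1, 2, 5, 3, 4
d = rank(density) − rank(species): -6, -2, 4, 0, 1, 4, -1; Σd² = 74
ρ = 1 − 6Σd² / [n(n²−1)] = 1 − 6×74 / (7×48) = 1 − 444/336 ≈ -0.321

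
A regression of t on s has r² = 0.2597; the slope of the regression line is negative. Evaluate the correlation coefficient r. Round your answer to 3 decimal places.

-0.510

|r| = √0.2597 = 0.510
The association is negative, so r = −0.510.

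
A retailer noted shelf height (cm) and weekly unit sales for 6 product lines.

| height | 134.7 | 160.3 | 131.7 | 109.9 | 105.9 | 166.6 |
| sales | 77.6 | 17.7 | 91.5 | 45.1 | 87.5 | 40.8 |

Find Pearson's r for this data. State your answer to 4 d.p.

n = 6, Σx = 809.1, Σy = 360.2, Σx² = 112233.45, Σy² = 26062.2, Σxy = 46360.6
nΣxy − ΣxΣy = 278163.6 − 291437.82 = -13274.22
nΣx² − (Σx)² = 673400.7 − 654642.81 = 18757.89; nΣy² − (Σy)² = 156373.2 − 129744.04 = 26629.16
r = -13274.22 / √(18757.89 × 26629.16) = -13274.22 / 22349.6500 ≈ -0.5939

-0.5939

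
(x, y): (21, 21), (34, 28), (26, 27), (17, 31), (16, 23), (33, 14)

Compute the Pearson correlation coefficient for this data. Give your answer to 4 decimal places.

n = 6, Σx = 147, Σy = 144, Σx² = 3907, Σy² = 3640, Σxy = 3452
nΣxy − ΣxΣy = 20712 − 21168 = -456
nΣx² − (Σx)² = 23442 − 21609 = 1833; nΣy² − (Σy)² = 21840 − 20736 = 1104
r = -456 / √(1833 × 1104) = -456 / 1422.5442 ≈ -0.3206

-0.3206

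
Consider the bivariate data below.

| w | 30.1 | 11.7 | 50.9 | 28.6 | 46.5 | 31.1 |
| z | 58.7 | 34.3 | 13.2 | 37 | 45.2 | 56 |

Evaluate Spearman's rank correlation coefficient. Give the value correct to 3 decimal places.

Rank w: 3, 1, 6, 2, 5, 4
Rank z: 6, 2, 1, 3, 4, 5
d = rank(w) − rank(z): -3, -1, 5, -1, 1, -1; Σd² = 38
ρ = 1 − 6Σd² / [n(n²−1)] = 1 − 6×38 / (6×35) = 1 − 228/210 ≈ -0.086

-0.086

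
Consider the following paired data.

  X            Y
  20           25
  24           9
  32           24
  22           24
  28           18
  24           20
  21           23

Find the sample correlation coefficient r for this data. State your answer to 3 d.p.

n = 7, ΣX = 171, ΣY = 143, ΣX² = 4285, ΣY² = 3111, ΣXY = 3479
nΣXY − ΣXΣY = 24353 − 24453 = -100
nΣX² − (ΣX)² = 29995 − 29241 = 754; nΣY² − (ΣY)² = 21777 − 20449 = 1328
r = -100 / √(754 × 1328) = -100 / 1000.6558 ≈ -0.100

-0.100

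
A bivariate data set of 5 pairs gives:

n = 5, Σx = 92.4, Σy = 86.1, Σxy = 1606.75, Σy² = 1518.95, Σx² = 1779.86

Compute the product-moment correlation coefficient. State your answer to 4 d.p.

0.3049

r = (nΣxy − ΣxΣy) / √[(nΣx² − (Σx)²)(nΣy² − (Σy)²)]
Numerator: 5×1606.75 − 92.4×86.1 = 78.11
Denominator: √[(8899.3 − 8537.76)(7594.75 − 7413.21)] = √[361.54 × 181.54] = 256.1913
r = 78.11 / 256.1913 ≈ 0.3049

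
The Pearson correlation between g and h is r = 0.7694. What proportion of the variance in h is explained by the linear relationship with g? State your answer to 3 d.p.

r² = (0.7694)² = 0.592

0.592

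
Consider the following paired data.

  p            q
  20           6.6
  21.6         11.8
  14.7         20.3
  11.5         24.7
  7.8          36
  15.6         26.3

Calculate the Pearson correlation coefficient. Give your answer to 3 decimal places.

-0.918

n = 6, Σp = 91.2, Σq = 125.7, Σp² = 1519.1, Σq² = 3192.67, Σpq = 1660.42
nΣpq − ΣpΣq = 9962.52 − 11463.84 = -1501.32
nΣp² − (Σp)² = 9114.6 − 8317.44 = 797.16; nΣq² − (Σq)² = 19156.02 − 15800.49 = 3355.53
r = -1501.32 / √(797.16 × 3355.53) = -1501.32 / 1635.5104 ≈ -0.918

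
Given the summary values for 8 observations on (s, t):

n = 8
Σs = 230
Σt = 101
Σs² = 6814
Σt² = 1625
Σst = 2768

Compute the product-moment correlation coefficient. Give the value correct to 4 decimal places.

-0.5113

r = (nΣst − ΣsΣt) / √[(nΣs² − (Σs)²)(nΣt² − (Σt)²)]
Numerator: 8×2768 − 230×101 = -1086
Denominator: √[(54512 − 52900)(13000 − 10201)] = √[1612 × 2799] = 2124.1441
r = -1086 / 2124.1441 ≈ -0.5113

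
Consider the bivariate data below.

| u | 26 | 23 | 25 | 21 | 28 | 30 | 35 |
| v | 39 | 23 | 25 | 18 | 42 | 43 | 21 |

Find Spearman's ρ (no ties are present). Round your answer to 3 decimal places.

Rank u: 4, 2, 3, 1, 5, 6, 7
Rank v: 5, 3, 4, 1, 6, 7, 2
d = rank(u) − rank(v): -1, -1, -1, 0, -1, -1, 5; Σd² = 30
ρ = 1 − 6Σd² / [n(n²−1)] = 1 − 6×30 / (7×48) = 1 − 180/336 ≈ 0.464

0.464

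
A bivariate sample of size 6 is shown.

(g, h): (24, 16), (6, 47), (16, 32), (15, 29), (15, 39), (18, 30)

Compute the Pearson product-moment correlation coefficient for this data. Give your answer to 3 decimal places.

-0.942

n = 6, Σg = 94, Σh = 193, Σg² = 1642, Σh² = 6751, Σgh = 2738
nΣgh − ΣgΣh = 16428 − 18142 = -1714
nΣg² − (Σg)² = 9852 − 8836 = 1016; nΣh² − (Σh)² = 40506 − 37249 = 3257
r = -1714 / √(1016 × 3257) = -1714 / 1819.0965 ≈ -0.942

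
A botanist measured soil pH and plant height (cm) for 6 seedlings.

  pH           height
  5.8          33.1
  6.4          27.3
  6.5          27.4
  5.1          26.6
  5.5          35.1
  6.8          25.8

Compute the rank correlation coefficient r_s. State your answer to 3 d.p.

Rank pH: 3, 4, 5, 1, 2, 6
Rank height: 5, 3, 4, 2, 6, 1
d = rank(pH) − rank(height): -2, 1, 1, -1, -4, 5; Σd² = 48
ρ = 1 − 6Σd² / [n(n²−1)] = 1 − 6×48 / (6×35) = 1 − 288/210 ≈ -0.371

-0.371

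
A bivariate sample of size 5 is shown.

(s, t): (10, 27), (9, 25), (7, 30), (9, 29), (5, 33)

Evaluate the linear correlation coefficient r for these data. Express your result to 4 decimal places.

n = 5, Σs = 40, Σt = 144, Σs² = 336, Σt² = 4184, Σst = 1131
nΣst − ΣsΣt = 5655 − 5760 = -105
nΣs² − (Σs)² = 1680 − 1600 = 80; nΣt² − (Σt)² = 20920 − 20736 = 184
r = -105 / √(80 × 184) = -105 / 121.3260 ≈ -0.8654

-0.8654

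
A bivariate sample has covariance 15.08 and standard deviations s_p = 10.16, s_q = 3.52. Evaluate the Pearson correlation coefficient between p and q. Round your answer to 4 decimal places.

0.4217

r = Cov(p,q) / (s_p · s_q) = 15.08 / (10.16 × 3.52)
  = 15.08 / 35.7632 ≈ 0.4217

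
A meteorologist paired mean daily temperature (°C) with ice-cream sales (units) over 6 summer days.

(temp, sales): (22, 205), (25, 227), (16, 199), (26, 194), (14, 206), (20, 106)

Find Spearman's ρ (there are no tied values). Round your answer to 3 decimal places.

-0.086

Rank temp: 4, 5, 2, 6, 1, 3
Rank sales: 4, 6, 3, 2, 5, 1
d = rank(temp) − rank(sales): 0, -1, -1, 4, -4, 2; Σd² = 38
ρ = 1 − 6Σd² / [n(n²−1)] = 1 − 6×38 / (6×35) = 1 − 228/210 ≈ -0.086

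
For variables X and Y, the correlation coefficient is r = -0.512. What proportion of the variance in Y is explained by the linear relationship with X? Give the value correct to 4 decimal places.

0.2621

r² = (-0.512)² = 0.2621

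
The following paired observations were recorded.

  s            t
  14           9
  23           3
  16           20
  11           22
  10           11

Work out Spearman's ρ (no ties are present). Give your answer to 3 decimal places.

Rank s: 3, 5, 4, 2, 1
Rank t: 2, 1, 4, 5, 3
d = rank(s) − rank(t): 1, 4, 0, -3, -2; Σd² = 30
ρ = 1 − 6Σd² / [n(n²−1)] = 1 − 6×30 / (5×24) = 1 − 180/120 ≈ -0.500

-0.500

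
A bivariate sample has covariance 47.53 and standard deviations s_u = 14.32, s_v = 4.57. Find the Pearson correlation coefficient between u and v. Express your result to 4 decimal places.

r = Cov(u,v) / (s_u · s_v) = 47.53 / (14.32 × 4.57)
  = 47.53 / 65.4424 ≈ 0.7263

0.7263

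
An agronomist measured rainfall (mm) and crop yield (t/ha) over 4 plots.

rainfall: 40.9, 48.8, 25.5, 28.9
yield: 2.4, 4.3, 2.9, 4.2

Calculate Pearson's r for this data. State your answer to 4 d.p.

n = 4, Σx = 144.1, Σy = 13.8, Σx² = 5539.71, Σy² = 50.3, Σxy = 503.33
nΣxy − ΣxΣy = 2013.32 − 1988.58 = 24.74
nΣx² − (Σx)² = 22158.84 − 20764.81 = 1394.03; nΣy² − (Σy)² = 201.2 − 190.44 = 10.76
r = 24.74 / √(1394.03 × 10.76) = 24.74 / 122.4735 ≈ 0.2020

0.2020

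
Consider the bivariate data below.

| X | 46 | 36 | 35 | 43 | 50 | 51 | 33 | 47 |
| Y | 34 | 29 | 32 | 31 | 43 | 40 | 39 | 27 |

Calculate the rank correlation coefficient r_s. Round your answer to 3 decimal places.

0.310

Rank X: 5, 3, 2, 4, 7, 8, 1, 6
Rank Y: 5, 2, 4, 3, 8, 7, 6, 1
d = rank(X) − rank(Y): 0, 1, -2, 1, -1, 1, -5, 5; Σd² = 58
ρ = 1 − 6Σd² / [n(n²−1)] = 1 − 6×58 / (8×63) = 1 − 348/504 ≈ 0.310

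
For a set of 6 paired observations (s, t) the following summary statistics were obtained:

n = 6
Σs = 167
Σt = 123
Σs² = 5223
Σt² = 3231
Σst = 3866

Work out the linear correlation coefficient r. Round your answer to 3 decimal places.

0.693

r = (nΣst − ΣsΣt) / √[(nΣs² − (Σs)²)(nΣt² − (Σt)²)]
Numerator: 6×3866 − 167×123 = 2655
Denominator: √[(31338 − 27889)(19386 − 15129)] = √[3449 × 4257] = 3831.7611
r = 2655 / 3831.7611 ≈ 0.693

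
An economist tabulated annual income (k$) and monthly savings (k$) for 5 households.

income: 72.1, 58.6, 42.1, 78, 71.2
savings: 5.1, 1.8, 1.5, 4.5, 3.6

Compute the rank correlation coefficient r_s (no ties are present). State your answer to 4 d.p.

Rank income: 4, 2, 1, 5, 3
Rank savings: 5, 2, 1, 4, 3
d = rank(income) − rank(savings): -1, 0, 0, 1, 0; Σd² = 2
ρ = 1 − 6Σd² / [n(n²−1)] = 1 − 6×2 / (5×24) = 1 − 12/120 ≈ 0.9000

0.9000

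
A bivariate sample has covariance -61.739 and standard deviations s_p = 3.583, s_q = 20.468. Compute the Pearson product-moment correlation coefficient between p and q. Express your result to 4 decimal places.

r = Cov(p,q) / (s_p · s_q) = -61.739 / (3.583 × 20.468)
  = -61.739 / 73.3368 ≈ -0.8419

-0.8419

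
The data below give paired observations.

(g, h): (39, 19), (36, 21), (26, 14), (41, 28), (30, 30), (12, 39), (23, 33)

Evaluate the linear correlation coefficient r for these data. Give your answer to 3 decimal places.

-0.572

n = 7, Σg = 207, Σh = 184, Σg² = 6747, Σh² = 5292, Σgh = 5136
nΣgh − ΣgΣh = 35952 − 38088 = -2136
nΣg² − (Σg)² = 47229 − 42849 = 4380; nΣh² − (Σh)² = 37044 − 33856 = 3188
r = -2136 / √(4380 × 3188) = -2136 / 3736.7687 ≈ -0.572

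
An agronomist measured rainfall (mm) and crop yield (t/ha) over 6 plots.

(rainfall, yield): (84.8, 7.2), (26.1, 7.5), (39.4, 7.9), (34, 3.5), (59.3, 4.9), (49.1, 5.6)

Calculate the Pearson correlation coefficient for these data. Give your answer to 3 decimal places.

0.091

n = 6, Σx = 292.7, Σy = 36.6, Σx² = 16507.91, Σy² = 238.12, Σxy = 1802.1
nΣxy − ΣxΣy = 10812.6 − 10712.82 = 99.78
nΣx² − (Σx)² = 99047.46 − 85673.29 = 13374.17; nΣy² − (Σy)² = 1428.72 − 1339.56 = 89.16
r = 99.78 / √(13374.17 × 89.16) = 99.78 / 1091.9895 ≈ 0.091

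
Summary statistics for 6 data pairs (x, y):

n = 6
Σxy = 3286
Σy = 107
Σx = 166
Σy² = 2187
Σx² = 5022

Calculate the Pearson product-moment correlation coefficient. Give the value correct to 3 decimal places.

r = (nΣxy − ΣxΣy) / √[(nΣx² − (Σx)²)(nΣy² − (Σy)²)]
Numerator: 6×3286 − 166×107 = 1954
Denominator: √[(30132 − 27556)(13122 − 11449)] = √[2576 × 1673] = 2075.9692
r = 1954 / 2075.9692 ≈ 0.941

0.941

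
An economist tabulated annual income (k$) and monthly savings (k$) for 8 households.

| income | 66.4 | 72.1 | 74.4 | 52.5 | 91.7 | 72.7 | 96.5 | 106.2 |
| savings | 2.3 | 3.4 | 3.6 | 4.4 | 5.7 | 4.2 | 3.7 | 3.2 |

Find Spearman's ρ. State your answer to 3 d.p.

Rank income: 2, 3, 5, 1, 6, 4, 7, 8
Rank savings: 1, 3, 4, 7, 8, 6, 5, 2
d = rank(income) − rank(savings): 1, 0, 1, -6, -2, -2, 2, 6; Σd² = 86
ρ = 1 − 6Σd² / [n(n²−1)] = 1 − 6×86 / (8×63) = 1 − 516/504 ≈ -0.024

-0.024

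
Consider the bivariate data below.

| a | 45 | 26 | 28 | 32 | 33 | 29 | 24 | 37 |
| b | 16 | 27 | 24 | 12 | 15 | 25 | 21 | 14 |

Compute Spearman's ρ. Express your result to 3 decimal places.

Rank a: 8, 2, 3, 5, 6, 4, 1, 7
Rank b: 4, 8, 6, 1, 3, 7, 5, 2
d = rank(a) − rank(b): 4, -6, -3, 4, 3, -3, -4, 5; Σd² = 136
ρ = 1 − 6Σd² / [n(n²−1)] = 1 − 6×136 / (8×63) = 1 − 816/504 ≈ -0.619

-0.619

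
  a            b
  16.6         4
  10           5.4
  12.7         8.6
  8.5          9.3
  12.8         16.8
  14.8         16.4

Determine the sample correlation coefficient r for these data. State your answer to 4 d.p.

0.0761

n = 6, Σa = 75.4, Σb = 60.5, Σa² = 991.98, Σb² = 756.81, Σab = 766.43
nΣab − ΣaΣb = 4598.58 − 4561.7 = 36.88
nΣa² − (Σa)² = 5951.88 − 5685.16 = 266.72; nΣb² − (Σb)² = 4540.86 − 3660.25 = 880.61
r = 36.88 / √(266.72 × 880.61) = 36.88 / 484.6404 ≈ 0.0761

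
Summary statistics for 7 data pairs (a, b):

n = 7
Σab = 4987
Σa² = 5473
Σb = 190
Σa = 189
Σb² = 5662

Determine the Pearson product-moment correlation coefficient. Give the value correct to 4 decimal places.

-0.3309

r = (nΣab − ΣaΣb) / √[(nΣa² − (Σa)²)(nΣb² − (Σb)²)]
Numerator: 7×4987 − 189×190 = -1001
Denominator: √[(38311 − 35721)(39634 − 36100)] = √[2590 × 3534] = 3025.4025
r = -1001 / 3025.4025 ≈ -0.3309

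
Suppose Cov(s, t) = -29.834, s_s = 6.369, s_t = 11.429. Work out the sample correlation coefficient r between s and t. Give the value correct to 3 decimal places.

-0.410

r = Cov(s,t) / (s_s · s_t) = -29.834 / (6.369 × 11.429)
  = -29.834 / 72.7913 ≈ -0.410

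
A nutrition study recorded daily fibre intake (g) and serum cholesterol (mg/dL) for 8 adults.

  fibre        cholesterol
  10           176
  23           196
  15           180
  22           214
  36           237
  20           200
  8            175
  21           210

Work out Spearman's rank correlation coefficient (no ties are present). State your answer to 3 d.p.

0.857

Rank fibre: 2, 7, 3, 6, 8, 4, 1, 5
Rank cholesterol: 2, 4, 3, 7, 8, 5, 1, 6
d = rank(fibre) − rank(cholesterol): 0, 3, 0, -1, 0, -1, 0, -1; Σd² = 12
ρ = 1 − 6Σd² / [n(n²−1)] = 1 − 6×12 / (8×63) = 1 − 72/504 ≈ 0.857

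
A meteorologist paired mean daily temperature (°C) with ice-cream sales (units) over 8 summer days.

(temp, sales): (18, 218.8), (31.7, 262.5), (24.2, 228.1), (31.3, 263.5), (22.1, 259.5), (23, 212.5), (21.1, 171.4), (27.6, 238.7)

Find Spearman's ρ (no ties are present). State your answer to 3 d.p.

0.738

Rank temp: 1, 8, 5, 7, 3, 4, 2, 6
Rank sales: 3, 7, 4, 8, 6, 2, 1, 5
d = rank(temp) − rank(sales): -2, 1, 1, -1, -3, 2, 1, 1; Σd² = 22
ρ = 1 − 6Σd² / [n(n²−1)] = 1 − 6×22 / (8×63) = 1 − 132/504 ≈ 0.738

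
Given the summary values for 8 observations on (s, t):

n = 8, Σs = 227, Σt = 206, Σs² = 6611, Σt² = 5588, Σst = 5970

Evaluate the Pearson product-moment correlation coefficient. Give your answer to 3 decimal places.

r = (nΣst − ΣsΣt) / √[(nΣs² − (Σs)²)(nΣt² − (Σt)²)]
Numerator: 8×5970 − 227×206 = 998
Denominator: √[(52888 − 51529)(44704 − 42436)] = √[1359 × 2268] = 1755.6230
r = 998 / 1755.6230 ≈ 0.568

0.568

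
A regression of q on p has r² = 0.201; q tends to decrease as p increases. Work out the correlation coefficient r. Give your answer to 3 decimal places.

|r| = √0.201 = 0.448
The association is negative, so r = −0.448.

-0.448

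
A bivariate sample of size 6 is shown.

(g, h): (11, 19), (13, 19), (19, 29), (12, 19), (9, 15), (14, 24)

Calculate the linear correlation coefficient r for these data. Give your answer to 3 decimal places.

0.968

n = 6, Σg = 78, Σh = 125, Σg² = 1072, Σh² = 2725, Σgh = 1706
nΣgh − ΣgΣh = 10236 − 9750 = 486
nΣg² − (Σg)² = 6432 − 6084 = 348; nΣh² − (Σh)² = 16350 − 15625 = 725
r = 486 / √(348 × 725) = 486 / 502.2947 ≈ 0.968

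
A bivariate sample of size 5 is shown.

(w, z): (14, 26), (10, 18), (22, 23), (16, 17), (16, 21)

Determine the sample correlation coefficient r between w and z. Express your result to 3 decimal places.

0.314

n = 5, Σw = 78, Σz = 105, Σw² = 1292, Σz² = 2259, Σwz = 1658
nΣwz − ΣwΣz = 8290 − 8190 = 100
nΣw² − (Σw)² = 6460 − 6084 = 376; nΣz² − (Σz)² = 11295 − 11025 = 270
r = 100 / √(376 × 270) = 100 / 318.6220 ≈ 0.314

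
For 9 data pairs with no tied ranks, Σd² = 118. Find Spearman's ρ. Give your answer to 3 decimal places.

0.017

ρ = 1 − 6Σd² / [n(n²−1)] = 1 − 6×118 / (9×80)
  = 1 − 708/720 = 1 − 0.9833 ≈ 0.017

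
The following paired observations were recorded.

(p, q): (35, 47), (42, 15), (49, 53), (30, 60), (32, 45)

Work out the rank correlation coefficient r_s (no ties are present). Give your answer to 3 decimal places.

-0.300

Rank p: 3, 4, 5, 1, 2
Rank q: 3, 1, 4, 5, 2
d = rank(p) − rank(q): 0, 3, 1, -4, 0; Σd² = 26
ρ = 1 − 6Σd² / [n(n²−1)] = 1 − 6×26 / (5×24) = 1 − 156/120 ≈ -0.300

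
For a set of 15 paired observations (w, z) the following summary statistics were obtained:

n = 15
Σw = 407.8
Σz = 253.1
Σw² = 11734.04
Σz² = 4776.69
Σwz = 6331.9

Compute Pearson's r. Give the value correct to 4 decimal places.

r = (nΣwz − ΣwΣz) / √[(nΣw² − (Σw)²)(nΣz² − (Σz)²)]
Numerator: 15×6331.9 − 407.8×253.1 = -8235.68
Denominator: √[(176010.6 − 166300.84)(71650.35 − 64059.61)] = √[9709.76 × 7590.74] = 8585.1187
r = -8235.68 / 8585.1187 ≈ -0.9593

-0.9593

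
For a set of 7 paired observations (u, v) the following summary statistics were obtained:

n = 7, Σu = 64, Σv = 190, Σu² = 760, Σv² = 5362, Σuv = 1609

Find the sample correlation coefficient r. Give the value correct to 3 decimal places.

-0.677

r = (nΣuv − ΣuΣv) / √[(nΣu² − (Σu)²)(nΣv² − (Σv)²)]
Numerator: 7×1609 − 64×190 = -897
Denominator: √[(5320 − 4096)(37534 − 36100)] = √[1224 × 1434] = 1324.8457
r = -897 / 1324.8457 ≈ -0.677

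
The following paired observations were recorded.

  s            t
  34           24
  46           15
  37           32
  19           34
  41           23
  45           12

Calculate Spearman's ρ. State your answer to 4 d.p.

Rank s: 2, 6, 3, 1, 4, 5
Rank t: 4, 2, 5, 6, 3, 1
d = rank(s) − rank(t): -2, 4, -2, -5, 1, 4; Σd² = 66
ρ = 1 − 6Σd² / [n(n²−1)] = 1 − 6×66 / (6×35) = 1 − 396/210 ≈ -0.8857

-0.8857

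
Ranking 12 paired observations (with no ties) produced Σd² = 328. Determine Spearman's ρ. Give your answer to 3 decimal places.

-0.147

ρ = 1 − 6Σd² / [n(n²−1)] = 1 − 6×328 / (12×143)
  = 1 − 1968/1716 = 1 − 1.1469 ≈ -0.147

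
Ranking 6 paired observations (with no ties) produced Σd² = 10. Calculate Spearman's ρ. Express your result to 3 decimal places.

0.714

ρ = 1 − 6Σd² / [n(n²−1)] = 1 − 6×10 / (6×35)
  = 1 − 60/210 = 1 − 0.2857 ≈ 0.714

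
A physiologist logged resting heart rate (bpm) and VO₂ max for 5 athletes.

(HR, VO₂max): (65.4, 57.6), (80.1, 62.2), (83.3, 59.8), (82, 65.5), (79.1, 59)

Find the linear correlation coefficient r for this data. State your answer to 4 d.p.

n = 5, Σx = 389.9, Σy = 304.1, Σx² = 30612.87, Σy² = 18533.89, Σxy = 23768.5
nΣxy − ΣxΣy = 118842.5 − 118568.59 = 273.91
nΣx² − (Σx)² = 153064.35 − 152022.01 = 1042.34; nΣy² − (Σy)² = 92669.45 − 92476.81 = 192.64
r = 273.91 / √(1042.34 × 192.64) = 273.91 / 448.1031 ≈ 0.6113

0.6113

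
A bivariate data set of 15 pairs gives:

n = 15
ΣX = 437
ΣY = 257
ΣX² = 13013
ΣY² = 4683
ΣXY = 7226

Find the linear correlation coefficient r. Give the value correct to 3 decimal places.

r = (nΣXY − ΣXΣY) / √[(nΣX² − (ΣX)²)(nΣY² − (ΣY)²)]
Numerator: 15×7226 − 437×257 = -3919
Denominator: √[(195195 − 190969)(70245 − 66049)] = √[4226 × 4196] = 4210.9733
r = -3919 / 4210.9733 ≈ -0.931

-0.931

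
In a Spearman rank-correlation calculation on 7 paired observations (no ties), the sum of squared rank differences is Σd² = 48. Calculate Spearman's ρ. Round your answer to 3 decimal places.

0.143

ρ = 1 − 6Σd² / [n(n²−1)] = 1 − 6×48 / (7×48)
  = 1 − 288/336 = 1 − 0.8571 ≈ 0.143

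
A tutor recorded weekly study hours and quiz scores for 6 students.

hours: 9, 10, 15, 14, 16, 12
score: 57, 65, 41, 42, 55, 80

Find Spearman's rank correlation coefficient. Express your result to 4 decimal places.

-0.6000

Rank hours: 1, 2, 5, 4, 6, 3
Rank score: 4, 5, 1, 2, 3, 6
d = rank(hours) − rank(score): -3, -3, 4, 2, 3, -3; Σd² = 56
ρ = 1 − 6Σd² / [n(n²−1)] = 1 − 6×56 / (6×35) = 1 − 336/210 ≈ -0.6000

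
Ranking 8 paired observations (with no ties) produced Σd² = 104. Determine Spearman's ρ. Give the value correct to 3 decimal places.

-0.238

ρ = 1 − 6Σd² / [n(n²−1)] = 1 − 6×104 / (8×63)
  = 1 − 624/504 = 1 − 1.2381 ≈ -0.238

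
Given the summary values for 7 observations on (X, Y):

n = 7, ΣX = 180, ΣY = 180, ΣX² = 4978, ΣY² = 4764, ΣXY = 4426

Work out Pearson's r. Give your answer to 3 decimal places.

-0.931

r = (nΣXY − ΣXΣY) / √[(nΣX² − (ΣX)²)(nΣY² − (ΣY)²)]
Numerator: 7×4426 − 180×180 = -1418
Denominator: √[(34846 − 32400)(33348 − 32400)] = √[2446 × 948] = 1522.7633
r = -1418 / 1522.7633 ≈ -0.931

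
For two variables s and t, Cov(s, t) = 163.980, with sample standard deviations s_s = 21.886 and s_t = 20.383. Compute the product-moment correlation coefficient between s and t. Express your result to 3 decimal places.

r = Cov(s,t) / (s_s · s_t) = 163.980 / (21.886 × 20.383)
  = 163.980 / 446.1023 ≈ 0.368

0.368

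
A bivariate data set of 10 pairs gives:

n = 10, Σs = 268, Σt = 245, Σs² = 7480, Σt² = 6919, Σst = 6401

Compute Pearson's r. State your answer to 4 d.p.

r = (nΣst − ΣsΣt) / √[(nΣs² − (Σs)²)(nΣt² − (Σt)²)]
Numerator: 10×6401 − 268×245 = -1650
Denominator: √[(74800 − 71824)(69190 − 60025)] = √[2976 × 9165] = 5222.5511
r = -1650 / 5222.5511 ≈ -0.3159

-0.3159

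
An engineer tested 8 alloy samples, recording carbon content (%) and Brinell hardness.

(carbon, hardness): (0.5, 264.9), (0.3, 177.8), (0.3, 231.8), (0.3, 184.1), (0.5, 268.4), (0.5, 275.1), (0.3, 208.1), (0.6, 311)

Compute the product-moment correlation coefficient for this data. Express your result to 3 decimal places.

0.938

n = 8, Σx = 3.3, Σy = 1921.2, Σx² = 1.47, Σy² = 477154.08, Σxy = 831.34
nΣxy − ΣxΣy = 6650.72 − 6339.96 = 310.76
nΣx² − (Σx)² = 11.76 − 10.89 = 0.87; nΣy² − (Σy)² = 3817232.64 − 3691009.44 = 126223.2
r = 310.76 / √(0.87 × 126223.2) = 310.76 / 331.3822 ≈ 0.938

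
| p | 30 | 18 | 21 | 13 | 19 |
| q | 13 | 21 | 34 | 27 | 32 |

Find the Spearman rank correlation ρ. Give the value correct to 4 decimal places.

-0.1000

Rank p: 5, 2, 4, 1, 3
Rank q: 1, 2, 5, 3, 4
d = rank(p) − rank(q): 4, 0, -1, -2, -1; Σd² = 22
ρ = 1 − 6Σd² / [n(n²−1)] = 1 − 6×22 / (5×24) = 1 − 132/120 ≈ -0.1000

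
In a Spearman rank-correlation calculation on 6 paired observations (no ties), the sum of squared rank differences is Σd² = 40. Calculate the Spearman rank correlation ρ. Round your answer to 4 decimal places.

ρ = 1 − 6Σd² / [n(n²−1)] = 1 − 6×40 / (6×35)
  = 1 − 240/210 = 1 − 1.14286 ≈ -0.1429

-0.1429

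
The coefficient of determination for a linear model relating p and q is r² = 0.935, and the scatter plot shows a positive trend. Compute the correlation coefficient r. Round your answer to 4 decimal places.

|r| = √0.935 = 0.9670
The association is positive, so r = 0.9670.

0.9670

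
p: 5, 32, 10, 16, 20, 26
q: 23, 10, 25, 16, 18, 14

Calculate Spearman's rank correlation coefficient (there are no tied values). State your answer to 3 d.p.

-0.886

Rank p: 1, 6, 2, 3, 4, 5
Rank q: 5, 1, 6, 3, 4, 2
d = rank(p) − rank(q): -4, 5, -4, 0, 0, 3; Σd² = 66
ρ = 1 − 6Σd² / [n(n²−1)] = 1 − 6×66 / (6×35) = 1 − 396/210 ≈ -0.886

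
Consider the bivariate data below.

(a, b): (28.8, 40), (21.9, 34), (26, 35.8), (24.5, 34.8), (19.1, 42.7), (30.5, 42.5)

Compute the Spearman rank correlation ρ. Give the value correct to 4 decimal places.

0.1429

Rank a: 5, 2, 4, 3, 1, 6
Rank b: 4, 1, 3, 2, 6, 5
d = rank(a) − rank(b): 1, 1, 1, 1, -5, 1; Σd² = 30
ρ = 1 − 6Σd² / [n(n²−1)] = 1 − 6×30 / (6×35) = 1 − 180/210 ≈ 0.1429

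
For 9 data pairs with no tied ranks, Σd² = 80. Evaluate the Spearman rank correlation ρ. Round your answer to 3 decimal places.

0.333

ρ = 1 − 6Σd² / [n(n²−1)] = 1 − 6×80 / (9×80)
  = 1 − 480/720 = 1 − 0.6667 ≈ 0.333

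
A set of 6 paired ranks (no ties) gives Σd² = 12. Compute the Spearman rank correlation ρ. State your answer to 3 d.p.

ρ = 1 − 6Σd² / [n(n²−1)] = 1 − 6×12 / (6×35)
  = 1 − 72/210 = 1 − 0.3429 ≈ 0.657

0.657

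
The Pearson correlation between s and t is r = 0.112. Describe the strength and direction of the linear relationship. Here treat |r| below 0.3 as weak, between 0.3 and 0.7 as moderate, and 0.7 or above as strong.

r = 0.112 > 0 so the relationship is positive.
|r| = 0.112, which falls in the weak range.

weak positive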